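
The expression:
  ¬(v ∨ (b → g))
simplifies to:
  b ∧ ¬g ∧ ¬v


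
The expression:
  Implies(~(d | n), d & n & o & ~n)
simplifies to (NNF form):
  d | n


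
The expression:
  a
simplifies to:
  a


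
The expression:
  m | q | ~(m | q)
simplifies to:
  True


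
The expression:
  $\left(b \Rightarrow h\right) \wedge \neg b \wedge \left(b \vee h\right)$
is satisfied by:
  {h: True, b: False}


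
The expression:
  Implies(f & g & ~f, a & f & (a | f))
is always true.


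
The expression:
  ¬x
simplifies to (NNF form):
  ¬x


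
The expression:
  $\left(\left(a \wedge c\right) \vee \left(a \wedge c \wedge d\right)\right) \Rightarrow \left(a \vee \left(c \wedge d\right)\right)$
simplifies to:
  $\text{True}$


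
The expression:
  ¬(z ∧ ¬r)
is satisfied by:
  {r: True, z: False}
  {z: False, r: False}
  {z: True, r: True}


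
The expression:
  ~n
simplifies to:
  ~n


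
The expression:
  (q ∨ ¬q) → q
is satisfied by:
  {q: True}


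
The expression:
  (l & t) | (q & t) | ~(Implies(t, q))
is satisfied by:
  {t: True}


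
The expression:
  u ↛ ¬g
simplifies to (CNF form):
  g ∧ u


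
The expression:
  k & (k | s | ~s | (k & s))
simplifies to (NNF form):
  k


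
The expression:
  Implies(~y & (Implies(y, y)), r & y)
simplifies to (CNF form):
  y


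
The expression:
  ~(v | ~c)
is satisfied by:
  {c: True, v: False}


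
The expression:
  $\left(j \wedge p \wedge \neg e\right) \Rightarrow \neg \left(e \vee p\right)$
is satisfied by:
  {e: True, p: False, j: False}
  {p: False, j: False, e: False}
  {j: True, e: True, p: False}
  {j: True, p: False, e: False}
  {e: True, p: True, j: False}
  {p: True, e: False, j: False}
  {j: True, p: True, e: True}


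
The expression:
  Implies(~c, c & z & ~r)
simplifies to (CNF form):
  c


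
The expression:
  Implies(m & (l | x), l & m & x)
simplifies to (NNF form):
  ~m | (l & x) | (~l & ~x)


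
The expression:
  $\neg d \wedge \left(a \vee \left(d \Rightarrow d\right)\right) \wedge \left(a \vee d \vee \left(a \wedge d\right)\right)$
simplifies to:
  $a \wedge \neg d$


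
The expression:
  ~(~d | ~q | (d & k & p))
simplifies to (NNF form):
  d & q & (~k | ~p)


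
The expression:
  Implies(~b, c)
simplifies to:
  b | c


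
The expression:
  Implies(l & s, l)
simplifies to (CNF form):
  True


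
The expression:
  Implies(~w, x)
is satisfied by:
  {x: True, w: True}
  {x: True, w: False}
  {w: True, x: False}


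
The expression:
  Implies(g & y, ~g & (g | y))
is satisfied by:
  {g: False, y: False}
  {y: True, g: False}
  {g: True, y: False}


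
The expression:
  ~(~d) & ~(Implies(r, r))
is never true.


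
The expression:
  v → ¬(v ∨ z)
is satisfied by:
  {v: False}


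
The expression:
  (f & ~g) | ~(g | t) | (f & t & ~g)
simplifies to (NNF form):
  ~g & (f | ~t)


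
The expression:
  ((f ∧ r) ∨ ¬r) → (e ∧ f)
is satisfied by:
  {r: True, e: True, f: False}
  {r: True, f: False, e: False}
  {r: True, e: True, f: True}
  {e: True, f: True, r: False}


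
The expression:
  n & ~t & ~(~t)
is never true.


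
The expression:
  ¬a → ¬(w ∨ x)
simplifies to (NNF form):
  a ∨ (¬w ∧ ¬x)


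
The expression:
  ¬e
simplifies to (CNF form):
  ¬e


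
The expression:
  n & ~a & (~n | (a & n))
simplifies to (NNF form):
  False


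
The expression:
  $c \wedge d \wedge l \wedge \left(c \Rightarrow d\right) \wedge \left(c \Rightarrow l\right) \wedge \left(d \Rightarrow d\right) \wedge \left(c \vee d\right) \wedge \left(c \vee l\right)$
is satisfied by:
  {c: True, d: True, l: True}


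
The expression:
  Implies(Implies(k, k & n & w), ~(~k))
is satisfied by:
  {k: True}


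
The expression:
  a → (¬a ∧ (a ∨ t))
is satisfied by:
  {a: False}


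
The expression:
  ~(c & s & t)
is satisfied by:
  {s: False, c: False, t: False}
  {t: True, s: False, c: False}
  {c: True, s: False, t: False}
  {t: True, c: True, s: False}
  {s: True, t: False, c: False}
  {t: True, s: True, c: False}
  {c: True, s: True, t: False}


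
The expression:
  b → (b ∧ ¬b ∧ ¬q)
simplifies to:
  ¬b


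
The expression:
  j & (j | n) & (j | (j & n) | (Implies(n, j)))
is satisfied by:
  {j: True}


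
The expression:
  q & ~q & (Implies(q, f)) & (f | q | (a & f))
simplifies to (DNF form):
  False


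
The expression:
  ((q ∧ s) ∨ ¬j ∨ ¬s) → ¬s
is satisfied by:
  {j: True, q: False, s: False}
  {q: False, s: False, j: False}
  {j: True, q: True, s: False}
  {q: True, j: False, s: False}
  {s: True, j: True, q: False}


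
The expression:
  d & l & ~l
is never true.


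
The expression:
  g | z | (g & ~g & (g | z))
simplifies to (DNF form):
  g | z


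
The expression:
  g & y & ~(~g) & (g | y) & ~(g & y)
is never true.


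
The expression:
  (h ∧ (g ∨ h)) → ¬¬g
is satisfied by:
  {g: True, h: False}
  {h: False, g: False}
  {h: True, g: True}


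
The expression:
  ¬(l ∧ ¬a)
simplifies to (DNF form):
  a ∨ ¬l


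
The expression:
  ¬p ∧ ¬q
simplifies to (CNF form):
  ¬p ∧ ¬q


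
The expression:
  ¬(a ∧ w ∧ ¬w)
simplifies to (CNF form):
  True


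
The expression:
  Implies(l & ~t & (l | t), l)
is always true.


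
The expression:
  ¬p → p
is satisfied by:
  {p: True}


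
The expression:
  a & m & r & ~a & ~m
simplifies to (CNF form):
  False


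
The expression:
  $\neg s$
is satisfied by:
  {s: False}


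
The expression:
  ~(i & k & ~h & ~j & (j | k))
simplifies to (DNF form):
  h | j | ~i | ~k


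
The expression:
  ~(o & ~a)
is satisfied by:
  {a: True, o: False}
  {o: False, a: False}
  {o: True, a: True}


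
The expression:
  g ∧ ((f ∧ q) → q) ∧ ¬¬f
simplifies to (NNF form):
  f ∧ g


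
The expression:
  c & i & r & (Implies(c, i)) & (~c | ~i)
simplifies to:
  False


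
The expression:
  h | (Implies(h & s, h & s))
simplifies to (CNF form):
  True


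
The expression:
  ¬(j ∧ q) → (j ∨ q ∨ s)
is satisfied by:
  {q: True, s: True, j: True}
  {q: True, s: True, j: False}
  {q: True, j: True, s: False}
  {q: True, j: False, s: False}
  {s: True, j: True, q: False}
  {s: True, j: False, q: False}
  {j: True, s: False, q: False}


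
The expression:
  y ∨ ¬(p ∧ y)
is always true.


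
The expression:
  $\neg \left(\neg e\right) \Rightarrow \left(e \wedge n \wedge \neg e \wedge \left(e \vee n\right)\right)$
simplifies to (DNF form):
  $\neg e$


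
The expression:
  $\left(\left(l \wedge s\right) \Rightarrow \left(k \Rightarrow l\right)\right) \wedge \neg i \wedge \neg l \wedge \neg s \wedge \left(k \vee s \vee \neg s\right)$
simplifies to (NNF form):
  $\neg i \wedge \neg l \wedge \neg s$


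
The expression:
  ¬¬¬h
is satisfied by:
  {h: False}


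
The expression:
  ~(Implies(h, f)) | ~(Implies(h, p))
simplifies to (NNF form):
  h & (~f | ~p)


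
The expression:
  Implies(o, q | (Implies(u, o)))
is always true.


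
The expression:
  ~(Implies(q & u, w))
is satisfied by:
  {u: True, q: True, w: False}


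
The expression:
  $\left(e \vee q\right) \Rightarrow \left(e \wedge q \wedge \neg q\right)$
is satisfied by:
  {q: False, e: False}


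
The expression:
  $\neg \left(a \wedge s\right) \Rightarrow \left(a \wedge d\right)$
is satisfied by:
  {a: True, d: True, s: True}
  {a: True, d: True, s: False}
  {a: True, s: True, d: False}


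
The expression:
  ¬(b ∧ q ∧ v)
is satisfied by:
  {v: False, q: False, b: False}
  {b: True, v: False, q: False}
  {q: True, v: False, b: False}
  {b: True, q: True, v: False}
  {v: True, b: False, q: False}
  {b: True, v: True, q: False}
  {q: True, v: True, b: False}


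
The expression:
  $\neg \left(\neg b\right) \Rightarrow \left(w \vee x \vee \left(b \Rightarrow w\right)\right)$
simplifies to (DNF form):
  $w \vee x \vee \neg b$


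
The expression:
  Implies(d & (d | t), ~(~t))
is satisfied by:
  {t: True, d: False}
  {d: False, t: False}
  {d: True, t: True}


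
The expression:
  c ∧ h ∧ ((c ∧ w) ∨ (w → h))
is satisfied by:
  {h: True, c: True}


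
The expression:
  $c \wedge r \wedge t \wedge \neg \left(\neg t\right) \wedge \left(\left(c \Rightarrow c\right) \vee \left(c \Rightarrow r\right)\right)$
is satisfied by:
  {t: True, c: True, r: True}


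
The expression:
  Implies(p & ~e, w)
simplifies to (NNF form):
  e | w | ~p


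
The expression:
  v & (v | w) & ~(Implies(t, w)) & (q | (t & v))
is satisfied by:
  {t: True, v: True, w: False}


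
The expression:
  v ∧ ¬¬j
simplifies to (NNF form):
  j ∧ v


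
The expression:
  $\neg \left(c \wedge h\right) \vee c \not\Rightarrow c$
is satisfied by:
  {h: False, c: False}
  {c: True, h: False}
  {h: True, c: False}


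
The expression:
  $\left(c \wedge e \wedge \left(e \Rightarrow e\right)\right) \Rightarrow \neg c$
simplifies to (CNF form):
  $\neg c \vee \neg e$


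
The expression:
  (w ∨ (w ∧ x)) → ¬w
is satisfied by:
  {w: False}


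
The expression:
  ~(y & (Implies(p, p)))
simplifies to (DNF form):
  ~y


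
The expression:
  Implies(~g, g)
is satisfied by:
  {g: True}


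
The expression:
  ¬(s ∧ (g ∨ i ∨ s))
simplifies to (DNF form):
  ¬s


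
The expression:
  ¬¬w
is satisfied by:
  {w: True}


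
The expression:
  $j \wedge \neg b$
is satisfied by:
  {j: True, b: False}


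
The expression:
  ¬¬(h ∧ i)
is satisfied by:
  {h: True, i: True}


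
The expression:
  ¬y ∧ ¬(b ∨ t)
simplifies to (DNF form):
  ¬b ∧ ¬t ∧ ¬y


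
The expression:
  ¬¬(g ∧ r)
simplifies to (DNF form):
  g ∧ r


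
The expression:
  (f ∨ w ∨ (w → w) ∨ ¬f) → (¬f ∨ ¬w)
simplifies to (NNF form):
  ¬f ∨ ¬w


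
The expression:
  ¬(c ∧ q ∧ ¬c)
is always true.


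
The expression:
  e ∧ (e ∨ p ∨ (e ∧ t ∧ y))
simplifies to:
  e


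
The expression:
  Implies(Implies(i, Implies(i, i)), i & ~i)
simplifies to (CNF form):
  False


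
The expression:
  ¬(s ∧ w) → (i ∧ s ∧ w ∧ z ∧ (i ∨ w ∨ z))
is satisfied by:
  {w: True, s: True}


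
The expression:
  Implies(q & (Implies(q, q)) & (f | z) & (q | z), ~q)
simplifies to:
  ~q | (~f & ~z)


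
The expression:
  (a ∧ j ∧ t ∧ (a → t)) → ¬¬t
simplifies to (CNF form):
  True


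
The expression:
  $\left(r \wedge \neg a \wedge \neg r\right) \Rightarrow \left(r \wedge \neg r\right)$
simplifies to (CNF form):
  $\text{True}$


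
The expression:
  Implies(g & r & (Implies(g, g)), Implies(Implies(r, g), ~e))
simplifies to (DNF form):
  ~e | ~g | ~r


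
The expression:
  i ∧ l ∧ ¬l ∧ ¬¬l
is never true.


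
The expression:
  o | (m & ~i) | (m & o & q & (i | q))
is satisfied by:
  {o: True, m: True, i: False}
  {o: True, i: False, m: False}
  {o: True, m: True, i: True}
  {o: True, i: True, m: False}
  {m: True, i: False, o: False}


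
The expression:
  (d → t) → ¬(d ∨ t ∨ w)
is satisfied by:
  {d: True, w: False, t: False}
  {w: False, t: False, d: False}
  {d: True, w: True, t: False}


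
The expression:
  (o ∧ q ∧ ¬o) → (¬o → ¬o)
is always true.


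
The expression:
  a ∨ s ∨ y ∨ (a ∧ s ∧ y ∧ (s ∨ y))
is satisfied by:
  {a: True, y: True, s: True}
  {a: True, y: True, s: False}
  {a: True, s: True, y: False}
  {a: True, s: False, y: False}
  {y: True, s: True, a: False}
  {y: True, s: False, a: False}
  {s: True, y: False, a: False}


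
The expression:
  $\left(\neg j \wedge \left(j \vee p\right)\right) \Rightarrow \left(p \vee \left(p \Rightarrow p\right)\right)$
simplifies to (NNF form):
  $\text{True}$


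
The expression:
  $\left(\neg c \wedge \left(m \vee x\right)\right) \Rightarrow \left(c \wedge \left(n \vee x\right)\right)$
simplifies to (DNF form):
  $c \vee \left(\neg m \wedge \neg x\right)$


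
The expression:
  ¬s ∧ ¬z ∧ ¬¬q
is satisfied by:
  {q: True, z: False, s: False}


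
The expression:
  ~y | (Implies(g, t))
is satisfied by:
  {t: True, g: False, y: False}
  {g: False, y: False, t: False}
  {y: True, t: True, g: False}
  {y: True, g: False, t: False}
  {t: True, g: True, y: False}
  {g: True, t: False, y: False}
  {y: True, g: True, t: True}


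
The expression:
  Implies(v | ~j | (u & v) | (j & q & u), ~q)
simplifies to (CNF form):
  (j | ~q) & (~q | ~u) & (~q | ~v)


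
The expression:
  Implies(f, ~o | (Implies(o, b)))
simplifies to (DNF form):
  b | ~f | ~o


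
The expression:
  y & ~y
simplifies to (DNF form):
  False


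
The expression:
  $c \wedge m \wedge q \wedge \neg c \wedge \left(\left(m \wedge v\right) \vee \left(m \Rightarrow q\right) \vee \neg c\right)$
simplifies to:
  $\text{False}$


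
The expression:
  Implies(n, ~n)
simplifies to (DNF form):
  ~n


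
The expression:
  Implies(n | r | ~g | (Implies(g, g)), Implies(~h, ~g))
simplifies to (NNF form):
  h | ~g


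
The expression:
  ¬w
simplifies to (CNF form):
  ¬w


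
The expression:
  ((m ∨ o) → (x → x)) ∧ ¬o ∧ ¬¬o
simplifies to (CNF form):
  False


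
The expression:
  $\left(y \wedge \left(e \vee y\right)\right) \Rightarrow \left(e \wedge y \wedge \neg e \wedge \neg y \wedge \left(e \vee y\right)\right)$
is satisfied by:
  {y: False}


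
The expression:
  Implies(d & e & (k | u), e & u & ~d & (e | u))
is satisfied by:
  {k: False, u: False, e: False, d: False}
  {u: True, d: False, k: False, e: False}
  {k: True, d: False, u: False, e: False}
  {u: True, k: True, d: False, e: False}
  {d: True, k: False, u: False, e: False}
  {d: True, u: True, k: False, e: False}
  {d: True, k: True, u: False, e: False}
  {d: True, u: True, k: True, e: False}
  {e: True, d: False, k: False, u: False}
  {e: True, u: True, d: False, k: False}
  {e: True, k: True, d: False, u: False}
  {e: True, u: True, k: True, d: False}
  {e: True, d: True, k: False, u: False}


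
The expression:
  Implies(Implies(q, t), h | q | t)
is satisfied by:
  {t: True, q: True, h: True}
  {t: True, q: True, h: False}
  {t: True, h: True, q: False}
  {t: True, h: False, q: False}
  {q: True, h: True, t: False}
  {q: True, h: False, t: False}
  {h: True, q: False, t: False}


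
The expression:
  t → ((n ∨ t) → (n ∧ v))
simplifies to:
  (n ∧ v) ∨ ¬t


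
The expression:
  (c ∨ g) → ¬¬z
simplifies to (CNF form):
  (z ∨ ¬c) ∧ (z ∨ ¬g)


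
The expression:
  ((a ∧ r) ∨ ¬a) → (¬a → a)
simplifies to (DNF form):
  a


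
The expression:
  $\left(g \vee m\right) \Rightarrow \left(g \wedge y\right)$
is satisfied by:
  {y: True, m: False, g: False}
  {m: False, g: False, y: False}
  {g: True, y: True, m: False}
  {g: True, m: True, y: True}


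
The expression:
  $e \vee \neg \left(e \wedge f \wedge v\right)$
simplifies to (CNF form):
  $\text{True}$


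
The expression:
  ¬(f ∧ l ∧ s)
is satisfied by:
  {l: False, s: False, f: False}
  {f: True, l: False, s: False}
  {s: True, l: False, f: False}
  {f: True, s: True, l: False}
  {l: True, f: False, s: False}
  {f: True, l: True, s: False}
  {s: True, l: True, f: False}


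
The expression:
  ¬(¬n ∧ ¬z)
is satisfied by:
  {n: True, z: True}
  {n: True, z: False}
  {z: True, n: False}


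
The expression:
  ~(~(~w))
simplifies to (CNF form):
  ~w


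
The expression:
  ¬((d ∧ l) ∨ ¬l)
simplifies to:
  l ∧ ¬d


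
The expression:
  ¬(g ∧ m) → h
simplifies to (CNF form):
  (g ∨ h) ∧ (h ∨ m)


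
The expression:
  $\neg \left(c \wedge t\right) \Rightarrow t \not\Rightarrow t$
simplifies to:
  $c \wedge t$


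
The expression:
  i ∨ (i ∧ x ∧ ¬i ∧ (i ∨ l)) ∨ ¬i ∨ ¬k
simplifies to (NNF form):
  True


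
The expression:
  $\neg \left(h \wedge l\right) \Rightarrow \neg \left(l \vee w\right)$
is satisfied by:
  {h: True, l: False, w: False}
  {l: False, w: False, h: False}
  {h: True, l: True, w: False}
  {h: True, w: True, l: True}


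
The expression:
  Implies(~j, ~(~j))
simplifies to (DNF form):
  j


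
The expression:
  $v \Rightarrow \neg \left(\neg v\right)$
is always true.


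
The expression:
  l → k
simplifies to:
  k ∨ ¬l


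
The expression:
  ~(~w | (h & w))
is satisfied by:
  {w: True, h: False}


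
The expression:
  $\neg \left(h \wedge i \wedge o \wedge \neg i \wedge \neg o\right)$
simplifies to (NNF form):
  $\text{True}$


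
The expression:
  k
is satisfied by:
  {k: True}


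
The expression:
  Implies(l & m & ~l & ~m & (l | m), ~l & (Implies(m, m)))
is always true.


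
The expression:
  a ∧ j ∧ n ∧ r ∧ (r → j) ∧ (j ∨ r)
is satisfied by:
  {r: True, j: True, a: True, n: True}


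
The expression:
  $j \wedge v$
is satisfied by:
  {j: True, v: True}


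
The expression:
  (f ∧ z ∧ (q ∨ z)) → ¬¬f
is always true.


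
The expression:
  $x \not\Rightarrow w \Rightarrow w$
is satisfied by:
  {w: True, x: False}
  {x: False, w: False}
  {x: True, w: True}


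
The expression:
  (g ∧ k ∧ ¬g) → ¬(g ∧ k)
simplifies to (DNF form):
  True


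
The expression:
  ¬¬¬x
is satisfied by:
  {x: False}


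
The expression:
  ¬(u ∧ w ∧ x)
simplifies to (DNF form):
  ¬u ∨ ¬w ∨ ¬x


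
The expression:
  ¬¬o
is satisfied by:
  {o: True}


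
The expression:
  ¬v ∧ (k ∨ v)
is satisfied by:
  {k: True, v: False}


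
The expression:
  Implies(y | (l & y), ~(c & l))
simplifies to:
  ~c | ~l | ~y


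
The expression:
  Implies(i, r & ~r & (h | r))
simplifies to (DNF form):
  ~i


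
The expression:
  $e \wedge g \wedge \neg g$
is never true.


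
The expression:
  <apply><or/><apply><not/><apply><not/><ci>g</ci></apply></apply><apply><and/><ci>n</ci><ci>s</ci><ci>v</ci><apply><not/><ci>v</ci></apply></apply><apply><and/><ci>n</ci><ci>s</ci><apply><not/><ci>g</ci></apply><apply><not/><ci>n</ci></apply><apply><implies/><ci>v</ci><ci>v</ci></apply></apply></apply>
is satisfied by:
  {g: True}


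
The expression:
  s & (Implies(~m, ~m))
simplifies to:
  s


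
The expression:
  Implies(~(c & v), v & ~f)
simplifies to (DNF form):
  (c & v) | (v & ~f)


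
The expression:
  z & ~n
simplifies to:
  z & ~n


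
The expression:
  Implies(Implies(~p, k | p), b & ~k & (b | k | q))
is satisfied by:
  {b: True, p: False, k: False}
  {p: False, k: False, b: False}
  {b: True, p: True, k: False}


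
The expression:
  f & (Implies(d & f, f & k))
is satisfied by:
  {f: True, k: True, d: False}
  {f: True, k: False, d: False}
  {f: True, d: True, k: True}


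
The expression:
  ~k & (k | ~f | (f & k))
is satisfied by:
  {f: False, k: False}


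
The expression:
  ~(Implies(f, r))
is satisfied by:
  {f: True, r: False}


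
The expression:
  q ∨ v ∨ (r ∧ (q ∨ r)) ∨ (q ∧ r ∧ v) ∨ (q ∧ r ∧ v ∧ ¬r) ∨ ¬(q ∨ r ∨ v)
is always true.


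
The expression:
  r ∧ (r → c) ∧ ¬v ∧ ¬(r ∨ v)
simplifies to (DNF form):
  False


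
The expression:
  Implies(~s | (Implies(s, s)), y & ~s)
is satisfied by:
  {y: True, s: False}


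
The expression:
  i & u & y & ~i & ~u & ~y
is never true.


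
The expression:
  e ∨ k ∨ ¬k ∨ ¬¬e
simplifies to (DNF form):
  True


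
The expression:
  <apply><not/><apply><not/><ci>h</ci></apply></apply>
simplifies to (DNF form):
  <ci>h</ci>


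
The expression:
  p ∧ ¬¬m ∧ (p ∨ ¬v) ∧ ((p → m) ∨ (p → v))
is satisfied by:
  {m: True, p: True}


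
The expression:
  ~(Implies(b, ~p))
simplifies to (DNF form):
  b & p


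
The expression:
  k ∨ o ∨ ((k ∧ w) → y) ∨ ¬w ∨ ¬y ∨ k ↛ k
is always true.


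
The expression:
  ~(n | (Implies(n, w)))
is never true.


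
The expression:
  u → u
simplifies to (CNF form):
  True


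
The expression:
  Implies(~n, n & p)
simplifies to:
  n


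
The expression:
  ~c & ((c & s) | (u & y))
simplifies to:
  u & y & ~c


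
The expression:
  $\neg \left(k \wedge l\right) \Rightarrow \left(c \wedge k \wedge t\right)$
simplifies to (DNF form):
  $\left(k \wedge l\right) \vee \left(c \wedge k \wedge l\right) \vee \left(c \wedge k \wedge t\right) \vee \left(k \wedge l \wedge t\right)$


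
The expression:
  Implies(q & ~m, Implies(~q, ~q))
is always true.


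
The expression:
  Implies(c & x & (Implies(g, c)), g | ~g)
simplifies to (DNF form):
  True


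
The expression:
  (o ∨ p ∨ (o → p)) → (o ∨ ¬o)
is always true.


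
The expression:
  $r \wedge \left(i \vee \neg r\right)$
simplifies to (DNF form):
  $i \wedge r$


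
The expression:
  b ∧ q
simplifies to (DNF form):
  b ∧ q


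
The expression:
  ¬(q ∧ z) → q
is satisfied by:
  {q: True}


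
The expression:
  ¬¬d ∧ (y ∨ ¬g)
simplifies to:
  d ∧ (y ∨ ¬g)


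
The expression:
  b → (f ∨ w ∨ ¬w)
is always true.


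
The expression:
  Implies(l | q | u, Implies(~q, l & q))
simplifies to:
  q | (~l & ~u)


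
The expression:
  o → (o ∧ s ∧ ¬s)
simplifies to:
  ¬o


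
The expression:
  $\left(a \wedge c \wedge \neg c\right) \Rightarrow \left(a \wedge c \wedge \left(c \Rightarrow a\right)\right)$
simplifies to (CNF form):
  $\text{True}$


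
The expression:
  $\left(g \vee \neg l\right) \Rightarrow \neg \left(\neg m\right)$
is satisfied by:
  {m: True, l: True, g: False}
  {m: True, l: False, g: False}
  {m: True, g: True, l: True}
  {m: True, g: True, l: False}
  {l: True, g: False, m: False}


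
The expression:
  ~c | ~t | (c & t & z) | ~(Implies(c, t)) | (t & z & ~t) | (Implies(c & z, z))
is always true.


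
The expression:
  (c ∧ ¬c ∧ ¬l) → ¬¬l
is always true.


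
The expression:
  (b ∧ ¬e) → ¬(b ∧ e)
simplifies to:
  True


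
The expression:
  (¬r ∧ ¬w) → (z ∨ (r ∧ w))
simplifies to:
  r ∨ w ∨ z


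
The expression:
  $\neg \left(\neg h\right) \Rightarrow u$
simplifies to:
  $u \vee \neg h$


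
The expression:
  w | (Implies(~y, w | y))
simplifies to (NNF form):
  w | y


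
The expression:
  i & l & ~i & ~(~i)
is never true.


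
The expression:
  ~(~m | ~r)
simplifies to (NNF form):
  m & r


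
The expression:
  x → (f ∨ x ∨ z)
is always true.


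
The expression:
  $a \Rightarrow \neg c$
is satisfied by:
  {c: False, a: False}
  {a: True, c: False}
  {c: True, a: False}


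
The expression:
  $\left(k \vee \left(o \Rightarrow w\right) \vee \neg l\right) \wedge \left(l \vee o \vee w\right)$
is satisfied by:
  {k: True, o: True, w: True, l: False}
  {o: True, w: True, l: False, k: False}
  {k: True, o: True, l: True, w: True}
  {o: True, l: True, w: True, k: False}
  {k: True, w: True, l: False, o: False}
  {w: True, k: False, l: False, o: False}
  {k: True, l: True, w: True, o: False}
  {l: True, w: True, k: False, o: False}
  {k: True, o: True, w: False, l: False}
  {o: True, k: False, w: False, l: False}
  {k: True, l: True, o: True, w: False}
  {k: True, l: True, o: False, w: False}
  {l: True, o: False, w: False, k: False}


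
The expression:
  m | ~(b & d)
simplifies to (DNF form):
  m | ~b | ~d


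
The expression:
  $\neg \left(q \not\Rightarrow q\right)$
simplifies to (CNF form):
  $\text{True}$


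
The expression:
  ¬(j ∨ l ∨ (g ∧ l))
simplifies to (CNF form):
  ¬j ∧ ¬l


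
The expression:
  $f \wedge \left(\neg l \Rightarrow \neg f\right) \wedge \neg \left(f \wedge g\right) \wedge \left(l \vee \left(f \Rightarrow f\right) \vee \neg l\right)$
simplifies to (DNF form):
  $f \wedge l \wedge \neg g$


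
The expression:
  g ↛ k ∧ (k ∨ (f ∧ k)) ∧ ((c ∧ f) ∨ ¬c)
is never true.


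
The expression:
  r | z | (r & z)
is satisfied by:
  {r: True, z: True}
  {r: True, z: False}
  {z: True, r: False}


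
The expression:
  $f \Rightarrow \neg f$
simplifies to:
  $\neg f$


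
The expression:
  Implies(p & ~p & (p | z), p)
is always true.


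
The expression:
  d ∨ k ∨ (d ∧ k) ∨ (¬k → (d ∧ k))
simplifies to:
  d ∨ k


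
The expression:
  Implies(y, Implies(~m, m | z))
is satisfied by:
  {z: True, m: True, y: False}
  {z: True, m: False, y: False}
  {m: True, z: False, y: False}
  {z: False, m: False, y: False}
  {y: True, z: True, m: True}
  {y: True, z: True, m: False}
  {y: True, m: True, z: False}


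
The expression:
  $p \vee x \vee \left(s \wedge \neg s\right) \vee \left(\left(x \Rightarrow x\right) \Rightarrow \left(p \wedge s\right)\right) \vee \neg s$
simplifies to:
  $p \vee x \vee \neg s$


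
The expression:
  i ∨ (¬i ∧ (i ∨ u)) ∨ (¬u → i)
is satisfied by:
  {i: True, u: True}
  {i: True, u: False}
  {u: True, i: False}


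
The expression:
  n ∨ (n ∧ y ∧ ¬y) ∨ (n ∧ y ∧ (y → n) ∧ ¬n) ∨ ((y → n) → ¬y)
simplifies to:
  True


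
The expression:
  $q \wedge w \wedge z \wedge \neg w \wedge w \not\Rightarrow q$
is never true.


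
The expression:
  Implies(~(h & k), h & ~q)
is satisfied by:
  {h: True, k: True, q: False}
  {h: True, q: False, k: False}
  {h: True, k: True, q: True}


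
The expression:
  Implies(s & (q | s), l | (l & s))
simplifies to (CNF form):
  l | ~s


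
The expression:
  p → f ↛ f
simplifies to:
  ¬p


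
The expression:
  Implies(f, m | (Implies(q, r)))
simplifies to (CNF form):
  m | r | ~f | ~q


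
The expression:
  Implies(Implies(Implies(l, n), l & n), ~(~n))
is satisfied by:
  {n: True, l: False}
  {l: False, n: False}
  {l: True, n: True}


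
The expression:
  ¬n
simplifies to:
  ¬n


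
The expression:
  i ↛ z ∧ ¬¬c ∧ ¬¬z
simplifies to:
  False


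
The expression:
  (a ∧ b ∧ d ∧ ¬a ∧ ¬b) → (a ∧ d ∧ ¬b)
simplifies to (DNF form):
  True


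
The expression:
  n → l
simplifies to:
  l ∨ ¬n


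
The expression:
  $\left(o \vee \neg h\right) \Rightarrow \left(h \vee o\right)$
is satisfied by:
  {o: True, h: True}
  {o: True, h: False}
  {h: True, o: False}


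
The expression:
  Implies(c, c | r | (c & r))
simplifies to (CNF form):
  True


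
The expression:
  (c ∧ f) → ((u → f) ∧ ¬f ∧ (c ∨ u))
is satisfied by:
  {c: False, f: False}
  {f: True, c: False}
  {c: True, f: False}


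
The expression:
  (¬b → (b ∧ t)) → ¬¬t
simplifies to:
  t ∨ ¬b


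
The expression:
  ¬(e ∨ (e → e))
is never true.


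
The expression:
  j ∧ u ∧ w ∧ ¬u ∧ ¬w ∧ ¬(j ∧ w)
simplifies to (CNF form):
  False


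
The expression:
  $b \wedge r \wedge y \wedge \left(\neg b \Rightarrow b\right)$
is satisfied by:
  {r: True, b: True, y: True}


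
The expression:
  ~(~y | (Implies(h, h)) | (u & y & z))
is never true.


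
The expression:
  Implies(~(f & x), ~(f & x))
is always true.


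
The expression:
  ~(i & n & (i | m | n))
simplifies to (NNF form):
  ~i | ~n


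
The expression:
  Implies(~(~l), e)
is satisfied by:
  {e: True, l: False}
  {l: False, e: False}
  {l: True, e: True}


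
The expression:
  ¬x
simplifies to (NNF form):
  ¬x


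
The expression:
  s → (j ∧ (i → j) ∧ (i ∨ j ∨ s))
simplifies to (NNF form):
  j ∨ ¬s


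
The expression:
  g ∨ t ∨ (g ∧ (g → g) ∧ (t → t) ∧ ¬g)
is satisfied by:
  {t: True, g: True}
  {t: True, g: False}
  {g: True, t: False}


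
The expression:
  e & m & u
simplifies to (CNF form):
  e & m & u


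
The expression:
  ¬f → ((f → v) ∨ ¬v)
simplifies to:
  True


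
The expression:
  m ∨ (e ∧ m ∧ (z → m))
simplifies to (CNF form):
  m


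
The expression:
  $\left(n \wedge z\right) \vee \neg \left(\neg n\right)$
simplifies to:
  $n$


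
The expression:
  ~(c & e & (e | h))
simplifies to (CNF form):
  ~c | ~e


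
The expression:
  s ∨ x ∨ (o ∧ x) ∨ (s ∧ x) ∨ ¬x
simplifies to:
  True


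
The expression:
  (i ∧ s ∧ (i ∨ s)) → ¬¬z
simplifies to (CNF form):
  z ∨ ¬i ∨ ¬s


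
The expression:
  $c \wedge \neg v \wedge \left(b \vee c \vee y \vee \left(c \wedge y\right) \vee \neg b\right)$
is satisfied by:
  {c: True, v: False}


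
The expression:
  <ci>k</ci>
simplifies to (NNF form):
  <ci>k</ci>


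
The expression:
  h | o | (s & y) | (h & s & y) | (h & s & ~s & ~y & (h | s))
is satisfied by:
  {h: True, o: True, s: True, y: True}
  {h: True, o: True, s: True, y: False}
  {h: True, o: True, y: True, s: False}
  {h: True, o: True, y: False, s: False}
  {h: True, s: True, y: True, o: False}
  {h: True, s: True, y: False, o: False}
  {h: True, s: False, y: True, o: False}
  {h: True, s: False, y: False, o: False}
  {o: True, s: True, y: True, h: False}
  {o: True, s: True, y: False, h: False}
  {o: True, y: True, s: False, h: False}
  {o: True, y: False, s: False, h: False}
  {s: True, y: True, o: False, h: False}


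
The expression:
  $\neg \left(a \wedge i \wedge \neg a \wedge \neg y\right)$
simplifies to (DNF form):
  $\text{True}$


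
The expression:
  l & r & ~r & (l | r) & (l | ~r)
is never true.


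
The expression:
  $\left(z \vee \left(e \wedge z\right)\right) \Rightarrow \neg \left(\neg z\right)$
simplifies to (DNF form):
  $\text{True}$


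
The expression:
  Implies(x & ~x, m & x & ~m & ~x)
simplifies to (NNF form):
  True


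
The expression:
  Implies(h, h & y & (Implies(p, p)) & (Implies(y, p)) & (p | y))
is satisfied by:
  {p: True, y: True, h: False}
  {p: True, y: False, h: False}
  {y: True, p: False, h: False}
  {p: False, y: False, h: False}
  {p: True, h: True, y: True}


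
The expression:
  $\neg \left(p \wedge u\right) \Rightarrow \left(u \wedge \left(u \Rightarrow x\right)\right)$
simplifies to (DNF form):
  $\left(p \wedge u\right) \vee \left(u \wedge x\right)$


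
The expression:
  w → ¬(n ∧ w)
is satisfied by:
  {w: False, n: False}
  {n: True, w: False}
  {w: True, n: False}


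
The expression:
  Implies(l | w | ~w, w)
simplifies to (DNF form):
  w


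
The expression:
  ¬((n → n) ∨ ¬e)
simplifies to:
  False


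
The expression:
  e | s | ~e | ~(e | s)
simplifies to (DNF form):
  True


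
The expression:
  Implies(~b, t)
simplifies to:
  b | t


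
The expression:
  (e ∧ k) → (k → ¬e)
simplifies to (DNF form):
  ¬e ∨ ¬k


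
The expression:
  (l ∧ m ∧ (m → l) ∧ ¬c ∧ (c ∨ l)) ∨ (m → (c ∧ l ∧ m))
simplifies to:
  l ∨ ¬m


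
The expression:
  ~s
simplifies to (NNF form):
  ~s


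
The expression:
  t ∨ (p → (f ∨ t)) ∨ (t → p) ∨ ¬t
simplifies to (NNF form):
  True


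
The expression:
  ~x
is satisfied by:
  {x: False}


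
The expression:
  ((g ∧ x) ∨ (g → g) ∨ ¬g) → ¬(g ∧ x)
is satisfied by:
  {g: False, x: False}
  {x: True, g: False}
  {g: True, x: False}


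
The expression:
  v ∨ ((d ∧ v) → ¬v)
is always true.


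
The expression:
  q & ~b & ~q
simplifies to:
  False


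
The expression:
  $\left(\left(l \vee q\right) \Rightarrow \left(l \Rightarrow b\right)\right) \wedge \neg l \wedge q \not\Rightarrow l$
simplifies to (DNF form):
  $q \wedge \neg l$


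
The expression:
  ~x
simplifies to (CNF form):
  ~x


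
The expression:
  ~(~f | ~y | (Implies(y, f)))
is never true.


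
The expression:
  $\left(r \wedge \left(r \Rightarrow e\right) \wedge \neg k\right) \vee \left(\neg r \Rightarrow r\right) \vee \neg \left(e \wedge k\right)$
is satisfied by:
  {r: True, k: False, e: False}
  {k: False, e: False, r: False}
  {r: True, e: True, k: False}
  {e: True, k: False, r: False}
  {r: True, k: True, e: False}
  {k: True, r: False, e: False}
  {r: True, e: True, k: True}


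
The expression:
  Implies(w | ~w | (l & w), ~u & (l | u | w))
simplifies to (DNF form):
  (l & ~u) | (w & ~u)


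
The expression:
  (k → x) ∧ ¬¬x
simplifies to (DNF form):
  x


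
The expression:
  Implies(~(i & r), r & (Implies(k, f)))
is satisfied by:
  {r: True, i: True, f: True, k: False}
  {r: True, i: True, f: False, k: False}
  {r: True, f: True, k: False, i: False}
  {r: True, f: False, k: False, i: False}
  {r: True, i: True, k: True, f: True}
  {r: True, i: True, k: True, f: False}
  {r: True, k: True, f: True, i: False}


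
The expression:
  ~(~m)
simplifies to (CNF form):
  m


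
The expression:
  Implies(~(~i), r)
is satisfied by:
  {r: True, i: False}
  {i: False, r: False}
  {i: True, r: True}


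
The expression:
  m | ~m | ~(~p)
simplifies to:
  True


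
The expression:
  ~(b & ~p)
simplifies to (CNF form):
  p | ~b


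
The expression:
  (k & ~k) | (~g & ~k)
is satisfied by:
  {g: False, k: False}


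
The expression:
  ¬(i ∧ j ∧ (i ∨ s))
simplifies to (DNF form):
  ¬i ∨ ¬j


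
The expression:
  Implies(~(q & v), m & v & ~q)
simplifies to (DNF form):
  (m & v) | (q & v)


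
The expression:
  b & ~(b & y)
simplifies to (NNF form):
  b & ~y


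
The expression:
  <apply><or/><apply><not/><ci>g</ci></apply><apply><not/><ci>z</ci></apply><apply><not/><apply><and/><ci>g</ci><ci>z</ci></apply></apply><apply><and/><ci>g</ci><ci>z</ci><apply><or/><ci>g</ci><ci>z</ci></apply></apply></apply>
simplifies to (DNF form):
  <true/>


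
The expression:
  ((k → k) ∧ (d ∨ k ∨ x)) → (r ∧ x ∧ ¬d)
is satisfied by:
  {r: True, d: False, k: False, x: False}
  {r: False, d: False, k: False, x: False}
  {x: True, r: True, d: False, k: False}
  {x: True, k: True, r: True, d: False}


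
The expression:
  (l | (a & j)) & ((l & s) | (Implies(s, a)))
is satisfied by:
  {l: True, j: True, a: True}
  {l: True, j: True, a: False}
  {l: True, a: True, j: False}
  {l: True, a: False, j: False}
  {j: True, a: True, l: False}


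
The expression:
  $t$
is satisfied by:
  {t: True}


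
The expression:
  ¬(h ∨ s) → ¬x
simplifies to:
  h ∨ s ∨ ¬x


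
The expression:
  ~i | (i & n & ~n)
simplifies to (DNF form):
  ~i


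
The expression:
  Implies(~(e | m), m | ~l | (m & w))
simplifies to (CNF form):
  e | m | ~l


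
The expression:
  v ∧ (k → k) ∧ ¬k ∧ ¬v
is never true.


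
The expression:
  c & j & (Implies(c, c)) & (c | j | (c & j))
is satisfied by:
  {c: True, j: True}


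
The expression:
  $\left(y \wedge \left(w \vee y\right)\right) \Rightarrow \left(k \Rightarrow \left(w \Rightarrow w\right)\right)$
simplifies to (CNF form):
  $\text{True}$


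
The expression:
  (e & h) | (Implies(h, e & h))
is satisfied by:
  {e: True, h: False}
  {h: False, e: False}
  {h: True, e: True}


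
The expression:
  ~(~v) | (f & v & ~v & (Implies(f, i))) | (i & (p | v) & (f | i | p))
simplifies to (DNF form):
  v | (i & p)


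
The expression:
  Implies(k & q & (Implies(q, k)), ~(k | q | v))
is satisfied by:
  {k: False, q: False}
  {q: True, k: False}
  {k: True, q: False}


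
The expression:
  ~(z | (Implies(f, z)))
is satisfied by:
  {f: True, z: False}


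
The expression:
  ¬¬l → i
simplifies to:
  i ∨ ¬l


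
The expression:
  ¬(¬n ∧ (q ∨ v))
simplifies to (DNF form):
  n ∨ (¬q ∧ ¬v)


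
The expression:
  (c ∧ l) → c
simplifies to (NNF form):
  True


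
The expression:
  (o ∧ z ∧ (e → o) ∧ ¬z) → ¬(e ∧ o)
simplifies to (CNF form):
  True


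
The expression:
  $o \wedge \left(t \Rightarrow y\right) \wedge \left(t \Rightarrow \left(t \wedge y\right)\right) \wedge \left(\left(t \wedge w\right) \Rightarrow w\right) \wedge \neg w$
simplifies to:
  $o \wedge \neg w \wedge \left(y \vee \neg t\right)$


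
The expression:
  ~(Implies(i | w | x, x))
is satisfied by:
  {i: True, w: True, x: False}
  {i: True, x: False, w: False}
  {w: True, x: False, i: False}


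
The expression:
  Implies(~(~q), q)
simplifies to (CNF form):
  True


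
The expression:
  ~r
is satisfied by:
  {r: False}


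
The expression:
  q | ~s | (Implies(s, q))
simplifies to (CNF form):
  q | ~s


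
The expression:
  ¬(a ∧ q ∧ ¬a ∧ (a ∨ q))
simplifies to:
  True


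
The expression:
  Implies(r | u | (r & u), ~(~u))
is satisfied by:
  {u: True, r: False}
  {r: False, u: False}
  {r: True, u: True}


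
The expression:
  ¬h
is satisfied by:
  {h: False}


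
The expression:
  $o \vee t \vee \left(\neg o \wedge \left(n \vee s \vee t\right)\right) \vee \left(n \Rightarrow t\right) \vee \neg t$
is always true.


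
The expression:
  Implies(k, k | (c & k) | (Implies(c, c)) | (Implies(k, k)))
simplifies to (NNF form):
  True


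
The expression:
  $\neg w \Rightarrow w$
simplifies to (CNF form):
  $w$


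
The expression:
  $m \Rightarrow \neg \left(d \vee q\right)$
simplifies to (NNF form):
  $\left(\neg d \wedge \neg q\right) \vee \neg m$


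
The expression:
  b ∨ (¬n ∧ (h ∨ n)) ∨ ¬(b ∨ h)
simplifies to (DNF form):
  b ∨ ¬h ∨ ¬n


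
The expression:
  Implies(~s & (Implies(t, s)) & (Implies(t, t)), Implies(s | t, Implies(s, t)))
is always true.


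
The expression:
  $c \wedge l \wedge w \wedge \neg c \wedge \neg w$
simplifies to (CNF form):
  $\text{False}$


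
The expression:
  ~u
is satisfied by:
  {u: False}


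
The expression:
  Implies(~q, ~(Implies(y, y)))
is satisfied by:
  {q: True}


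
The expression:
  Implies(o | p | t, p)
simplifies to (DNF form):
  p | (~o & ~t)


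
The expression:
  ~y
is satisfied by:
  {y: False}


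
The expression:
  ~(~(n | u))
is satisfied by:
  {n: True, u: True}
  {n: True, u: False}
  {u: True, n: False}


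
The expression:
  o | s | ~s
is always true.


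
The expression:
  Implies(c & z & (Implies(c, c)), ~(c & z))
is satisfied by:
  {c: False, z: False}
  {z: True, c: False}
  {c: True, z: False}


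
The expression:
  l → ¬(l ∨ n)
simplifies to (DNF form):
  ¬l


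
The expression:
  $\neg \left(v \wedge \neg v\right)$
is always true.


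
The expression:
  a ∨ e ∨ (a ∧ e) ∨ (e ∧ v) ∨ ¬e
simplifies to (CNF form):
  True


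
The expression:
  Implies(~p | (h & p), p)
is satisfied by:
  {p: True}
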